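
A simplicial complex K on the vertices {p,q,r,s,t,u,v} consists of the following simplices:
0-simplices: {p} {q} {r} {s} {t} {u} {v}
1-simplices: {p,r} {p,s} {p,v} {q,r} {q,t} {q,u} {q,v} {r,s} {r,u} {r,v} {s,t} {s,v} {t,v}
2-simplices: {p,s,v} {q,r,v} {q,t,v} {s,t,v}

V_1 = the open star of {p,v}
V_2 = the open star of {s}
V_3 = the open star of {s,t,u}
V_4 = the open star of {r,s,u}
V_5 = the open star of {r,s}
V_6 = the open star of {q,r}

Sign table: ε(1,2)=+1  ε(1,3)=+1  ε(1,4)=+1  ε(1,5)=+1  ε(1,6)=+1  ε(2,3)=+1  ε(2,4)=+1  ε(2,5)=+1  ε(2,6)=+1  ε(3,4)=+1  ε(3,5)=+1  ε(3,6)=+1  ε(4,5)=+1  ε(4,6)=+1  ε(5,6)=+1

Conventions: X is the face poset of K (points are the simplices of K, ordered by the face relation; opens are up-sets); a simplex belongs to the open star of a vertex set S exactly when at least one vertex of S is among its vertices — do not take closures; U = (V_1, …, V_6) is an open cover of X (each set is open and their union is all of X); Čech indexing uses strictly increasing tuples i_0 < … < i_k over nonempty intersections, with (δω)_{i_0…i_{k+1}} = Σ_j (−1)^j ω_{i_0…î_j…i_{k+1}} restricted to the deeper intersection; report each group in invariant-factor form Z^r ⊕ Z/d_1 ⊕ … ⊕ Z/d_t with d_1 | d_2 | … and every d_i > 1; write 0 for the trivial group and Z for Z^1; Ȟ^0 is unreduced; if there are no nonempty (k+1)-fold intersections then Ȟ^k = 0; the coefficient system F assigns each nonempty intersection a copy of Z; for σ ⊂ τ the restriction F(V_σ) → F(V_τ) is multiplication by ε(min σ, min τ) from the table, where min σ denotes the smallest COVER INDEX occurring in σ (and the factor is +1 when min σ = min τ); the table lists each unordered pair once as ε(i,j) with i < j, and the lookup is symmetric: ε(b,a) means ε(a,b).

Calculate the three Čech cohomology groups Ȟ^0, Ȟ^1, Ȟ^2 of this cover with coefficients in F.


nonempty overlaps:
  V1={{p},{v},{p,r},{p,s},{p,v},{q,v},{r,v},{s,v},{t,v},{p,s,v},{q,r,v},{q,t,v},{s,t,v}} V2={{s},{p,s},{r,s},{s,t},{s,v},{p,s,v},{s,t,v}} V3={{s},{t},{u},{p,s},{q,t},{q,u},{r,s},{r,u},{s,t},{s,v},{t,v},{p,s,v},{q,t,v},{s,t,v}} V4={{r},{s},{u},{p,r},{p,s},{q,r},{q,u},{r,s},{r,u},{r,v},{s,t},{s,v},{p,s,v},{q,r,v},{s,t,v}} V5={{r},{s},{p,r},{p,s},{q,r},{r,s},{r,u},{r,v},{s,t},{s,v},{p,s,v},{q,r,v},{s,t,v}} V6={{q},{r},{p,r},{q,r},{q,t},{q,u},{q,v},{r,s},{r,u},{r,v},{q,r,v},{q,t,v}}
  V12={{p,s},{s,v},{p,s,v},{s,t,v}} V13={{p,s},{s,v},{t,v},{p,s,v},{q,t,v},{s,t,v}} V14={{p,r},{p,s},{r,v},{s,v},{p,s,v},{q,r,v},{s,t,v}} V15={{p,r},{p,s},{r,v},{s,v},{p,s,v},{q,r,v},{s,t,v}} V16={{p,r},{q,v},{r,v},{q,r,v},{q,t,v}} V23={{s},{p,s},{r,s},{s,t},{s,v},{p,s,v},{s,t,v}} V24={{s},{p,s},{r,s},{s,t},{s,v},{p,s,v},{s,t,v}} V25={{s},{p,s},{r,s},{s,t},{s,v},{p,s,v},{s,t,v}} V26={{r,s}} V34={{s},{u},{p,s},{q,u},{r,s},{r,u},{s,t},{s,v},{p,s,v},{s,t,v}} V35={{s},{p,s},{r,s},{r,u},{s,t},{s,v},{p,s,v},{s,t,v}} V36={{q,t},{q,u},{r,s},{r,u},{q,t,v}} V45={{r},{s},{p,r},{p,s},{q,r},{r,s},{r,u},{r,v},{s,t},{s,v},{p,s,v},{q,r,v},{s,t,v}} V46={{r},{p,r},{q,r},{q,u},{r,s},{r,u},{r,v},{q,r,v}} V56={{r},{p,r},{q,r},{r,s},{r,u},{r,v},{q,r,v}}
  V123={{p,s},{s,v},{p,s,v},{s,t,v}} V124={{p,s},{s,v},{p,s,v},{s,t,v}} V125={{p,s},{s,v},{p,s,v},{s,t,v}} V134={{p,s},{s,v},{p,s,v},{s,t,v}} V135={{p,s},{s,v},{p,s,v},{s,t,v}} V136={{q,t,v}} V145={{p,r},{p,s},{r,v},{s,v},{p,s,v},{q,r,v},{s,t,v}} V146={{p,r},{r,v},{q,r,v}} V156={{p,r},{r,v},{q,r,v}} V234={{s},{p,s},{r,s},{s,t},{s,v},{p,s,v},{s,t,v}} V235={{s},{p,s},{r,s},{s,t},{s,v},{p,s,v},{s,t,v}} V236={{r,s}} V245={{s},{p,s},{r,s},{s,t},{s,v},{p,s,v},{s,t,v}} V246={{r,s}} V256={{r,s}} V345={{s},{p,s},{r,s},{r,u},{s,t},{s,v},{p,s,v},{s,t,v}} V346={{q,u},{r,s},{r,u}} V356={{r,s},{r,u}} V456={{r},{p,r},{q,r},{r,s},{r,u},{r,v},{q,r,v}}
  V1234={{p,s},{s,v},{p,s,v},{s,t,v}} V1235={{p,s},{s,v},{p,s,v},{s,t,v}} V1245={{p,s},{s,v},{p,s,v},{s,t,v}} V1345={{p,s},{s,v},{p,s,v},{s,t,v}} V1456={{p,r},{r,v},{q,r,v}} V2345={{s},{p,s},{r,s},{s,t},{s,v},{p,s,v},{s,t,v}} V2346={{r,s}} V2356={{r,s}} V2456={{r,s}} V3456={{r,s},{r,u}}
  V12345={{p,s},{s,v},{p,s,v},{s,t,v}} V23456={{r,s}}
C dims 6,15,19,10; δ0: rk 5, SNF 1^5; δ1: rk 10, SNF 1^10; δ2: rk 8, SNF 1^8
degree 0: 6−5−0 = 1 → Ȟ^0 ≅ Z
degree 1: 15−10−5 = 0 → Ȟ^1 ≅ 0
degree 2: 19−8−10 = 1 → Ȟ^2 ≅ Z

Ȟ^0 ≅ Z,  Ȟ^1 ≅ 0,  Ȟ^2 ≅ Z


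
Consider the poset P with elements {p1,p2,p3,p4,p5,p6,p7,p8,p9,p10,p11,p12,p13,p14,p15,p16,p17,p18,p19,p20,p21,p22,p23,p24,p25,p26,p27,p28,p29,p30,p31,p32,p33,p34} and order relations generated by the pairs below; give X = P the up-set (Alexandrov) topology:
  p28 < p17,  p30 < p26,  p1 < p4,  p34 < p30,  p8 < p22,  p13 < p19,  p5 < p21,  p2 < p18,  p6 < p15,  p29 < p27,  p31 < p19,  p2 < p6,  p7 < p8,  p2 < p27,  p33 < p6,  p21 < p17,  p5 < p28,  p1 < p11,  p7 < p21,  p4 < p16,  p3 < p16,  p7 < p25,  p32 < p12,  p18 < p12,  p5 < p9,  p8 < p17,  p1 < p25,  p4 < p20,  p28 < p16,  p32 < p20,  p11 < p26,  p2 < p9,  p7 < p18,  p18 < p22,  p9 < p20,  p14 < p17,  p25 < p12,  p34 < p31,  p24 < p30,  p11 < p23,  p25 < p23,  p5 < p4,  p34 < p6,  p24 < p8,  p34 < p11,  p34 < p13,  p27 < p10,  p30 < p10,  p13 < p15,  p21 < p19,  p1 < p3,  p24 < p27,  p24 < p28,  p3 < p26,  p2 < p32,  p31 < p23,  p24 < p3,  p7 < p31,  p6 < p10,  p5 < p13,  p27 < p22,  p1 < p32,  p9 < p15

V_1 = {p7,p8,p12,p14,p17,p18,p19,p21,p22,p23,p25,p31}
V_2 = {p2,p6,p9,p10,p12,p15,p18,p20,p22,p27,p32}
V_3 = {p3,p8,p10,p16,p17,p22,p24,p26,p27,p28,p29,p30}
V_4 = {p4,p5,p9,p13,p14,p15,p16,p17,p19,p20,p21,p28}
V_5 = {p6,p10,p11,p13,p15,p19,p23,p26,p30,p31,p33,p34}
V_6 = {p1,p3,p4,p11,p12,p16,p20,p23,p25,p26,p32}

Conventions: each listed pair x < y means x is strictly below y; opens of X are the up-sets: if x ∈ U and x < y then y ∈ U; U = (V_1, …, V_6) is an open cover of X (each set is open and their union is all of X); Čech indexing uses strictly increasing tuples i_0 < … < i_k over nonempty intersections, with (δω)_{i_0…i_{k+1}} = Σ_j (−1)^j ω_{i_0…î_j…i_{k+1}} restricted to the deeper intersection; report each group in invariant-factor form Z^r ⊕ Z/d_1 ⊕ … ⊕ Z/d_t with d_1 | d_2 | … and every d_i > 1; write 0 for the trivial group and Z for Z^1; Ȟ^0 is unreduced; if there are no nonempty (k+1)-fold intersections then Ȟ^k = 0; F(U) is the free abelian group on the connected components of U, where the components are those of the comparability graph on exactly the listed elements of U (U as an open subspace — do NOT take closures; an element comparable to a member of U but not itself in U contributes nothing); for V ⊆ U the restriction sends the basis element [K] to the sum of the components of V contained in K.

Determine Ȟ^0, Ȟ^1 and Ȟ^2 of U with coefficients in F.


Ȟ^0(U;F) ≅ Z,  Ȟ^1(U;F) ≅ 0,  Ȟ^2(U;F) ≅ Z/2

nonempty overlaps:
  V12={p12,p18,p22} V13={p8,p17,p22} V14={p14,p17,p19,p21} V15={p19,p23,p31} V16={p12,p23,p25} V23={p10,p22,p27} V24={p9,p15,p20} V25={p6,p10,p15} V26={p12,p20,p32} V34={p16,p17,p28} V35={p10,p26,p30} V36={p3,p16,p26} V45={p13,p15,p19} V46={p4,p16,p20} V56={p11,p23,p26}
  V123={p22} V126={p12} V134={p17} V145={p19} V156={p23} V235={p10} V245={p15} V246={p20} V346={p16} V356={p26}
components per intersection:
  V1: {p7,p8,p12,p14,p17,p18,p19,p21,p22,p23,p25,p31}
  V2: {p2,p6,p9,p10,p12,p15,p18,p20,p22,p27,p32}
  V3: {p3,p8,p10,p16,p17,p22,p24,p26,p27,p28,p29,p30}
  V4: {p4,p5,p9,p13,p14,p15,p16,p17,p19,p20,p21,p28}
  V5: {p6,p10,p11,p13,p15,p19,p23,p26,p30,p31,p33,p34}
  V6: {p1,p3,p4,p11,p12,p16,p20,p23,p25,p26,p32}
  V12: {p12,p18,p22}
  V13: {p8,p17,p22}
  V14: {p14,p17,p19,p21}
  V15: {p19,p23,p31}
  V16: {p12,p23,p25}
  V23: {p10,p22,p27}
  V24: {p9,p15,p20}
  V25: {p6,p10,p15}
  V26: {p12,p20,p32}
  V34: {p16,p17,p28}
  V35: {p10,p26,p30}
  V36: {p3,p16,p26}
  V45: {p13,p15,p19}
  V46: {p4,p16,p20}
  V56: {p11,p23,p26}
  V123: {p22}
  V126: {p12}
  V134: {p17}
  V145: {p19}
  V156: {p23}
  V235: {p10}
  V245: {p15}
  V246: {p20}
  V346: {p16}
  V356: {p26}
C dims 6,15,10; δ0: rk 5, SNF 1^5; δ1: rk 10, SNF 1^9·2
degree 0: 6−5−0 = 1 → Ȟ^0 ≅ Z
degree 1: 15−10−5 = 0 → Ȟ^1 ≅ 0
degree 2: 10−0−10 = 0 plus torsion [2] → Ȟ^2 ≅ Z/2


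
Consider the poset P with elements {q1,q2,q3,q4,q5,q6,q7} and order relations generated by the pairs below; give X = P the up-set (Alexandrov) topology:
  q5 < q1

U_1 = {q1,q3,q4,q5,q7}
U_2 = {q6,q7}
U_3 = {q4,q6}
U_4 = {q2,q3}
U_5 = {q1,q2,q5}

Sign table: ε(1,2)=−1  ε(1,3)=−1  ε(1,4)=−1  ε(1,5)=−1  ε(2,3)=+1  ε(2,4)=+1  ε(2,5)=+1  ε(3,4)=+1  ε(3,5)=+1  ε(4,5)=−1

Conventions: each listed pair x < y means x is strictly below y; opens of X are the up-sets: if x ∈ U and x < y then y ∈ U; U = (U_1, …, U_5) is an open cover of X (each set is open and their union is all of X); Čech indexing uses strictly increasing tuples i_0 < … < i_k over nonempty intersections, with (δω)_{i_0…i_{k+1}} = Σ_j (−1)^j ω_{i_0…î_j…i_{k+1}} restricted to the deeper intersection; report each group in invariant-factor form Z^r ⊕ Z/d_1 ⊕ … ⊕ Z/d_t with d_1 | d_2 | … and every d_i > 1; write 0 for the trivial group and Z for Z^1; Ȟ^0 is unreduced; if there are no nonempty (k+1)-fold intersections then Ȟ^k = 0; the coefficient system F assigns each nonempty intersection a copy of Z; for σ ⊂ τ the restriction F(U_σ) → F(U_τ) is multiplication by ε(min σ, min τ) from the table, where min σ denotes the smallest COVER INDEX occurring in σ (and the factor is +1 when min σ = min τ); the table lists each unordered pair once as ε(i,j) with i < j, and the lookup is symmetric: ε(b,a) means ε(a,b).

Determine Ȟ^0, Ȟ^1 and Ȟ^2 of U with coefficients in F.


intersection data:
  U12={q7} U13={q4} U14={q3} U15={q1,q5} U23={q6} U45={q2}
C dims 5,6; δ0: rk 5, SNF 1^4·2
Ȟ^0 = (5 − 5) − 0 = 0, so Ȟ^0 ≅ 0
Ȟ^1 = (6 − 0) − 5 = 1 plus torsion [2], so Ȟ^1 ≅ Z ⊕ Z/2
Ȟ^2 = (0 − 0) − 0 = 0, so Ȟ^2 ≅ 0

Ȟ^0(U;F) ≅ 0; Ȟ^1(U;F) ≅ Z ⊕ Z/2; Ȟ^2(U;F) ≅ 0


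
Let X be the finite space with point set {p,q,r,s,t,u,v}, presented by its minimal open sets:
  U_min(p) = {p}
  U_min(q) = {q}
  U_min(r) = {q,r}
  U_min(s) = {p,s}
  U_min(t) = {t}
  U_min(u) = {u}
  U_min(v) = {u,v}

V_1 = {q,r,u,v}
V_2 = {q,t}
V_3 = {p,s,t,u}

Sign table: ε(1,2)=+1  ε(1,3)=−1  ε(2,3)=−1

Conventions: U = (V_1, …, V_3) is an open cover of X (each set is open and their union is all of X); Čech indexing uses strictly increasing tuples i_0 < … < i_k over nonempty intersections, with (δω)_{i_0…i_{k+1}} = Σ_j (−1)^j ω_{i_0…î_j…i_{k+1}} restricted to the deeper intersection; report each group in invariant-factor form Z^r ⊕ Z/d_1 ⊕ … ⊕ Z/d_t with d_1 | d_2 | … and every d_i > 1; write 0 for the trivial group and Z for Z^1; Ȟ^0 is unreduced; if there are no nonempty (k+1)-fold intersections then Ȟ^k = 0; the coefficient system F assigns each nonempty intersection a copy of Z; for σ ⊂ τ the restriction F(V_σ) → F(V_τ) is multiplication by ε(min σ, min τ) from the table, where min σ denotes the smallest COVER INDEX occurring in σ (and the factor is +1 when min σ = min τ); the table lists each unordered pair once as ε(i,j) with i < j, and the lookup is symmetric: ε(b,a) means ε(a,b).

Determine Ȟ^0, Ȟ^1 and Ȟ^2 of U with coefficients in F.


Ȟ^0 ≅ Z; Ȟ^1 ≅ Z; Ȟ^2 ≅ 0

nonempty overlaps:
  V12={q} V13={u} V23={t}
C dims 3,3; δ0: rk 2, SNF 1^2
degree 0: 3−2−0 = 1 → Ȟ^0 ≅ Z
degree 1: 3−0−2 = 1 → Ȟ^1 ≅ Z
degree 2: 0−0−0 = 0 → Ȟ^2 ≅ 0


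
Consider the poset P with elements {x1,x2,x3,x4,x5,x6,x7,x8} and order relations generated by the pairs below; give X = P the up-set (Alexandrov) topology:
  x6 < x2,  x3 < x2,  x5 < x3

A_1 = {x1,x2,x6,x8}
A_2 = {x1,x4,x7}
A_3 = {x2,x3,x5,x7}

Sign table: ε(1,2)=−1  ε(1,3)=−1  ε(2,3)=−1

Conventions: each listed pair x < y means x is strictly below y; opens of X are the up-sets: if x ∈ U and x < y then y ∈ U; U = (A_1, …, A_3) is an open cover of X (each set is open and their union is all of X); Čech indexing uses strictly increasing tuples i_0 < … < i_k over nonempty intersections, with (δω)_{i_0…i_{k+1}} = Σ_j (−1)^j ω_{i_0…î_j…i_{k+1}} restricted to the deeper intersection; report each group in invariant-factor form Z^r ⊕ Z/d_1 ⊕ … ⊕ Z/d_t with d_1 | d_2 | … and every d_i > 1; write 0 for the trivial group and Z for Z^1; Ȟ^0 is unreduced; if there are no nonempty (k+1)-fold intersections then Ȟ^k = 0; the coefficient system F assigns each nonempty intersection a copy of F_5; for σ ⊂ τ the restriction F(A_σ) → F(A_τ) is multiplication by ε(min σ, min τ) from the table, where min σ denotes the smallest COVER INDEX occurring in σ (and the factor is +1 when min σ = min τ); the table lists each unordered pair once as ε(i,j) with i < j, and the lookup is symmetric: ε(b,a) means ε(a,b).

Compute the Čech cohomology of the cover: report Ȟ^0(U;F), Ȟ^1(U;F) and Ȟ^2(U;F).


Ȟ^0 = 0,  Ȟ^1 = 0,  Ȟ^2 = 0

intersection data:
  A12={x1} A13={x2} A23={x7}
C dims 3,3; δ0: rk_F5 3
Ȟ^0 = (3 − 3) − 0 = 0, so Ȟ^0 ≅ 0
Ȟ^1 = (3 − 0) − 3 = 0, so Ȟ^1 ≅ 0
Ȟ^2 = (0 − 0) − 0 = 0, so Ȟ^2 ≅ 0


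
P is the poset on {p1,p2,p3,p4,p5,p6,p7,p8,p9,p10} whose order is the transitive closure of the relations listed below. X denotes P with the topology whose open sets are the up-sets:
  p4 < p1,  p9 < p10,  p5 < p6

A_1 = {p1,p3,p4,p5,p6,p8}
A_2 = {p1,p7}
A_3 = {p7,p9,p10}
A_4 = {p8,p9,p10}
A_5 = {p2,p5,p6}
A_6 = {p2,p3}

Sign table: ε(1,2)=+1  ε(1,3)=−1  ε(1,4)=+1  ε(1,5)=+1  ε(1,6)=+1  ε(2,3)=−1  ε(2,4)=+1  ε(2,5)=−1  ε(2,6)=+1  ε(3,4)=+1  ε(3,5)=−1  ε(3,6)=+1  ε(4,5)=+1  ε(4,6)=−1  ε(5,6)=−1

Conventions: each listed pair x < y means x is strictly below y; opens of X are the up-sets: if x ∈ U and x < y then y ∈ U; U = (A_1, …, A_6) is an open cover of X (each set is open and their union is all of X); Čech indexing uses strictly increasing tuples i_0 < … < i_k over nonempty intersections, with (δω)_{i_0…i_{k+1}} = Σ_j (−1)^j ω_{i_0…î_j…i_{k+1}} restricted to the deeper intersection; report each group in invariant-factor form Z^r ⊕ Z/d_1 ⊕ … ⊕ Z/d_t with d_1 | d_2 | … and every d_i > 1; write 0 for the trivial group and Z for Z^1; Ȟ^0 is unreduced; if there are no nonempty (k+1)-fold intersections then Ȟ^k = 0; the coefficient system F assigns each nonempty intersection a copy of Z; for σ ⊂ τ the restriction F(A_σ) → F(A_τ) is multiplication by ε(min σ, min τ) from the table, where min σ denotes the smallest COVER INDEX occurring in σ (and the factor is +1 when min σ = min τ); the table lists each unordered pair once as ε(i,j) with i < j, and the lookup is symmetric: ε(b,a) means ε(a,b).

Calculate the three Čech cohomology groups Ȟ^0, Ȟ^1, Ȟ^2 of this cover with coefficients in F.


Ȟ^0 ≅ 0,  Ȟ^1 ≅ Z ⊕ Z/2,  Ȟ^2 ≅ 0

cover nerve:
  A12={p1} A14={p8} A15={p5,p6} A16={p3} A23={p7} A34={p9,p10} A56={p2}
C dims 6,7; δ0: rk 6, SNF 1^5·2
Ȟ^0: (6−6)−0=0 ⇒ 0
Ȟ^1: (7−0)−6=1 plus torsion [2] ⇒ Z ⊕ Z/2
Ȟ^2: (0−0)−0=0 ⇒ 0


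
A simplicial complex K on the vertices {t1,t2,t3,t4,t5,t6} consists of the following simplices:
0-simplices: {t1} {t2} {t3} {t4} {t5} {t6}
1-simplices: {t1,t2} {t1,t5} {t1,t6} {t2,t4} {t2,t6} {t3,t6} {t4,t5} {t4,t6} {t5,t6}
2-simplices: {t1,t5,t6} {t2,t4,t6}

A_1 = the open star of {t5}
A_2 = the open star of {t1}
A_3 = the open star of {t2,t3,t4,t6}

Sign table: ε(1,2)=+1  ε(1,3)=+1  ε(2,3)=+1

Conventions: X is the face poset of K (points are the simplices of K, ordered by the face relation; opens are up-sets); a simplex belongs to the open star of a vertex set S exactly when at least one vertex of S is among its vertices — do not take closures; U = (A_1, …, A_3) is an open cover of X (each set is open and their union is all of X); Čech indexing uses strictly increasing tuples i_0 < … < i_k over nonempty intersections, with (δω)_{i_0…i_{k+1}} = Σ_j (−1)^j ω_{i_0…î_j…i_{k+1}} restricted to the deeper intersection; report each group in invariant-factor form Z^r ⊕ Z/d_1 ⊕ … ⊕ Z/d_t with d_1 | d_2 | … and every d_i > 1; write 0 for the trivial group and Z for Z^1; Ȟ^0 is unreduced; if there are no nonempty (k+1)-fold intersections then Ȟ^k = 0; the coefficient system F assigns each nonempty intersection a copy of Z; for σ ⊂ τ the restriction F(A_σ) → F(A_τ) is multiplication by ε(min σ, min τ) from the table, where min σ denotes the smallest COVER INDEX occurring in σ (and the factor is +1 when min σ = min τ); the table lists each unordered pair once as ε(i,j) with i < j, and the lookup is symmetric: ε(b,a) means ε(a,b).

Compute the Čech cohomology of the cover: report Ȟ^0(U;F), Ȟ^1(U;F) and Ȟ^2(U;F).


Ȟ^0 ≅ Z, Ȟ^1 ≅ 0 and Ȟ^2 ≅ 0

nonempty intersections:
  A1={{t5},{t1,t5},{t4,t5},{t5,t6},{t1,t5,t6}} A2={{t1},{t1,t2},{t1,t5},{t1,t6},{t1,t5,t6}} A3={{t2},{t3},{t4},{t6},{t1,t2},{t1,t6},{t2,t4},{t2,t6},{t3,t6},{t4,t5},{t4,t6},{t5,t6},{t1,t5,t6},{t2,t4,t6}}
  A12={{t1,t5},{t1,t5,t6}} A13={{t4,t5},{t5,t6},{t1,t5,t6}} A23={{t1,t2},{t1,t6},{t1,t5,t6}}
  A123={{t1,t5,t6}}
C dims 3,3,1; δ0: rk 2, SNF 1^2; δ1: rk 1, SNF 1^1
Ȟ^0: (3−2)−0=1 ⇒ Z
Ȟ^1: (3−1)−2=0 ⇒ 0
Ȟ^2: (1−0)−1=0 ⇒ 0


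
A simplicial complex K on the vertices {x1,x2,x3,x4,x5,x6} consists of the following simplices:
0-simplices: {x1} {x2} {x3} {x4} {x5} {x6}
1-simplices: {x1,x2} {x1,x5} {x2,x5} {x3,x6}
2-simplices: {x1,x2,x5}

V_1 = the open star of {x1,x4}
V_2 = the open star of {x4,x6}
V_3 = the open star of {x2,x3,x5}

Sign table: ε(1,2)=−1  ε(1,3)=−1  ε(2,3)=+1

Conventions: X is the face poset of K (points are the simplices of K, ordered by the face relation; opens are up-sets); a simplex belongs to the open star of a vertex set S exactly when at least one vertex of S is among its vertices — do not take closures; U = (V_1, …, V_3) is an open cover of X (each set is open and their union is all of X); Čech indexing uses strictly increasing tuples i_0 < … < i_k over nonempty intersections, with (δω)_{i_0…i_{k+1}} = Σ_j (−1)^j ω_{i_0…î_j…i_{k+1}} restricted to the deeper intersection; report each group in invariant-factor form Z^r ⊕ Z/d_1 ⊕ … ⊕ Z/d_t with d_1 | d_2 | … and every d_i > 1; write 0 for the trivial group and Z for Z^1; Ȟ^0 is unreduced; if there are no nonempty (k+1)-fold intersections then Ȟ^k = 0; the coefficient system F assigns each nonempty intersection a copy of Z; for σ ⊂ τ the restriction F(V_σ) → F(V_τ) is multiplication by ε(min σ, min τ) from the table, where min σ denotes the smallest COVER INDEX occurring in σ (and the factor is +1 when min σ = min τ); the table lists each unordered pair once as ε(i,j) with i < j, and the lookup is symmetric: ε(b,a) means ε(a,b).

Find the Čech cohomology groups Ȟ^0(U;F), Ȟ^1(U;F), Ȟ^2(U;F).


nonempty overlaps:
  V1={{x1},{x4},{x1,x2},{x1,x5},{x1,x2,x5}} V2={{x4},{x6},{x3,x6}} V3={{x2},{x3},{x5},{x1,x2},{x1,x5},{x2,x5},{x3,x6},{x1,x2,x5}}
  V12={{x4}} V13={{x1,x2},{x1,x5},{x1,x2,x5}} V23={{x3,x6}}
C dims 3,3; δ0: rk 2, SNF 1^2
degree 0: 3−2−0 = 1 → Ȟ^0 ≅ Z
degree 1: 3−0−2 = 1 → Ȟ^1 ≅ Z
degree 2: 0−0−0 = 0 → Ȟ^2 ≅ 0

Ȟ^0 = Z; Ȟ^1 = Z; Ȟ^2 = 0


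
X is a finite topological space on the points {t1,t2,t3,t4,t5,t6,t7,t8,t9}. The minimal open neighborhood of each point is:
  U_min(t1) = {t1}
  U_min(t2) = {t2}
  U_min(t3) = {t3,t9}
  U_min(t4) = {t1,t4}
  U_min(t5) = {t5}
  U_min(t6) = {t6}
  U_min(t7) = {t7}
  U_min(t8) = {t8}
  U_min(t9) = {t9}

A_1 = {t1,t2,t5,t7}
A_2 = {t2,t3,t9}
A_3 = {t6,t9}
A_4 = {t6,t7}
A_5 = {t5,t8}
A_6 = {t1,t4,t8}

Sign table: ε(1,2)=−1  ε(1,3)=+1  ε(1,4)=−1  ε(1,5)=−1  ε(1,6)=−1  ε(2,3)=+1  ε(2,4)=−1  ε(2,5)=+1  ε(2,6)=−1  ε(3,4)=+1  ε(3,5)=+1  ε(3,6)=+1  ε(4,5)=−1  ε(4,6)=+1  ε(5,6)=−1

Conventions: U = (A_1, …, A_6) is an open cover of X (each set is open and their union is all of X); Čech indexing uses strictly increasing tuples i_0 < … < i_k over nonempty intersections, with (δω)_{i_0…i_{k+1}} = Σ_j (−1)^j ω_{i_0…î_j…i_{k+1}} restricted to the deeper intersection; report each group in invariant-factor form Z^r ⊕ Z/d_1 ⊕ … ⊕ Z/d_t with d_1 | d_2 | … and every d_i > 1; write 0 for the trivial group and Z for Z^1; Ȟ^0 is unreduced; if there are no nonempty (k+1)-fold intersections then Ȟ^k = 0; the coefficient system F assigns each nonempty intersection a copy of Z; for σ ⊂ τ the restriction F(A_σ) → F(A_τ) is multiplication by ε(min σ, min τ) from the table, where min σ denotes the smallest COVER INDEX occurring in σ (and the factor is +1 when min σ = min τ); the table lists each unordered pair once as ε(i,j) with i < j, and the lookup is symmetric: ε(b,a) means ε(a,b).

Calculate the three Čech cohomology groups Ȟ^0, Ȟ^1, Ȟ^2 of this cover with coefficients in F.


Ȟ^0 = 0,  Ȟ^1 = Z ⊕ Z/2,  Ȟ^2 = 0

nerve simplices:
  A12={t2} A14={t7} A15={t5} A16={t1} A23={t9} A34={t6} A56={t8}
C dims 6,7; δ0: rk 6, SNF 1^5·2
degree 0: 6−6−0 = 0 → Ȟ^0 ≅ 0
degree 1: 7−0−6 = 1 plus torsion [2] → Ȟ^1 ≅ Z ⊕ Z/2
degree 2: 0−0−0 = 0 → Ȟ^2 ≅ 0


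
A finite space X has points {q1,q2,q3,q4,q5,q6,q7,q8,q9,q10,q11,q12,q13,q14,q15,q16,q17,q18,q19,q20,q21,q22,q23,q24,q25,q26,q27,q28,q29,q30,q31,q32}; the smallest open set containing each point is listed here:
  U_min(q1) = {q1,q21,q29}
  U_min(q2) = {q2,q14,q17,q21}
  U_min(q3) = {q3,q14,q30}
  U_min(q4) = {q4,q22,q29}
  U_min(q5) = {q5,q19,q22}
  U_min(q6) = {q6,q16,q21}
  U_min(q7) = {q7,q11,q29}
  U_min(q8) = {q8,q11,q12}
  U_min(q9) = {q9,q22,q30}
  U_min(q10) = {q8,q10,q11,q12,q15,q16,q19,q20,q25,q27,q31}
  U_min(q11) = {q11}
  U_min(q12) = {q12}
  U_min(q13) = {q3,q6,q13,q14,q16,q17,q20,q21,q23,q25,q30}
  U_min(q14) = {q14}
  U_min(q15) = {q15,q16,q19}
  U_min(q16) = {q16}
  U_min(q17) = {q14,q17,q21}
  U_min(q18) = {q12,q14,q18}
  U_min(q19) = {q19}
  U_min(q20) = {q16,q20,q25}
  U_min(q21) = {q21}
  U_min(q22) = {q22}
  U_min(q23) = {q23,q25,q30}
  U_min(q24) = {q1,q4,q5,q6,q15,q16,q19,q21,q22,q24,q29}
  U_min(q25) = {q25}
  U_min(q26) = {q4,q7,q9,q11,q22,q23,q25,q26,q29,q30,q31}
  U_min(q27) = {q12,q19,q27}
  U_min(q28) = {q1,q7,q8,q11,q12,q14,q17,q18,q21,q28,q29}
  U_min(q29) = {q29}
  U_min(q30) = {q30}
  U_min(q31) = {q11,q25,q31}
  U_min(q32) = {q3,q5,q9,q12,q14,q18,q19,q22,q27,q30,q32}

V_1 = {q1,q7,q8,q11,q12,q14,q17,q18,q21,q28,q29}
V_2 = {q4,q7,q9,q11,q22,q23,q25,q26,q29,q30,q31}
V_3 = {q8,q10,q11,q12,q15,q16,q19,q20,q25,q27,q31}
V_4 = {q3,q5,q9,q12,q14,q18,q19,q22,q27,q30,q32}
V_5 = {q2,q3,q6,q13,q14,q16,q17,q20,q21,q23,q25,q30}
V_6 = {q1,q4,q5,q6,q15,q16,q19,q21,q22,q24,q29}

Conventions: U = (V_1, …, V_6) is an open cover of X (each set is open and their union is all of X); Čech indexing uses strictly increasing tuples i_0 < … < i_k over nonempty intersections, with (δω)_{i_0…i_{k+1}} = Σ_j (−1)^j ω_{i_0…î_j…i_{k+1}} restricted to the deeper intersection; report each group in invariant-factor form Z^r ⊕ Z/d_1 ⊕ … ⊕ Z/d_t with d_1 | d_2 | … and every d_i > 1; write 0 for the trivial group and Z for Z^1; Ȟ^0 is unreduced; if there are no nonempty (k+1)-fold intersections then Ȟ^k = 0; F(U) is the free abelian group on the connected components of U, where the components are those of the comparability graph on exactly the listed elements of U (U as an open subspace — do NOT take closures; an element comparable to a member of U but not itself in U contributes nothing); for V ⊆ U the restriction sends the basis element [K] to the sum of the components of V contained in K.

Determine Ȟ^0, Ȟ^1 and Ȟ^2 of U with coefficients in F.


Ȟ^0(U;F) ≅ Z, Ȟ^1(U;F) ≅ 0 and Ȟ^2(U;F) ≅ Z/2

nerve simplices:
  V12={q7,q11,q29} V13={q8,q11,q12} V14={q12,q14,q18} V15={q14,q17,q21} V16={q1,q21,q29} V23={q11,q25,q31} V24={q9,q22,q30} V25={q23,q25,q30} V26={q4,q22,q29} V34={q12,q19,q27} V35={q16,q20,q25} V36={q15,q16,q19} V45={q3,q14,q30} V46={q5,q19,q22} V56={q6,q16,q21}
  V123={q11} V126={q29} V134={q12} V145={q14} V156={q21} V235={q25} V245={q30} V246={q22} V346={q19} V356={q16}
components per intersection:
  V1: {q1,q7,q8,q11,q12,q14,q17,q18,q21,q28,q29}
  V2: {q4,q7,q9,q11,q22,q23,q25,q26,q29,q30,q31}
  V3: {q8,q10,q11,q12,q15,q16,q19,q20,q25,q27,q31}
  V4: {q3,q5,q9,q12,q14,q18,q19,q22,q27,q30,q32}
  V5: {q2,q3,q6,q13,q14,q16,q17,q20,q21,q23,q25,q30}
  V6: {q1,q4,q5,q6,q15,q16,q19,q21,q22,q24,q29}
  V12: {q7,q11,q29}
  V13: {q8,q11,q12}
  V14: {q12,q14,q18}
  V15: {q14,q17,q21}
  V16: {q1,q21,q29}
  V23: {q11,q25,q31}
  V24: {q9,q22,q30}
  V25: {q23,q25,q30}
  V26: {q4,q22,q29}
  V34: {q12,q19,q27}
  V35: {q16,q20,q25}
  V36: {q15,q16,q19}
  V45: {q3,q14,q30}
  V46: {q5,q19,q22}
  V56: {q6,q16,q21}
  V123: {q11}
  V126: {q29}
  V134: {q12}
  V145: {q14}
  V156: {q21}
  V235: {q25}
  V245: {q30}
  V246: {q22}
  V346: {q19}
  V356: {q16}
C dims 6,15,10; δ0: rk 5, SNF 1^5; δ1: rk 10, SNF 1^9·2
degree 0: 6−5−0 = 1 → Ȟ^0 ≅ Z
degree 1: 15−10−5 = 0 → Ȟ^1 ≅ 0
degree 2: 10−0−10 = 0 plus torsion [2] → Ȟ^2 ≅ Z/2


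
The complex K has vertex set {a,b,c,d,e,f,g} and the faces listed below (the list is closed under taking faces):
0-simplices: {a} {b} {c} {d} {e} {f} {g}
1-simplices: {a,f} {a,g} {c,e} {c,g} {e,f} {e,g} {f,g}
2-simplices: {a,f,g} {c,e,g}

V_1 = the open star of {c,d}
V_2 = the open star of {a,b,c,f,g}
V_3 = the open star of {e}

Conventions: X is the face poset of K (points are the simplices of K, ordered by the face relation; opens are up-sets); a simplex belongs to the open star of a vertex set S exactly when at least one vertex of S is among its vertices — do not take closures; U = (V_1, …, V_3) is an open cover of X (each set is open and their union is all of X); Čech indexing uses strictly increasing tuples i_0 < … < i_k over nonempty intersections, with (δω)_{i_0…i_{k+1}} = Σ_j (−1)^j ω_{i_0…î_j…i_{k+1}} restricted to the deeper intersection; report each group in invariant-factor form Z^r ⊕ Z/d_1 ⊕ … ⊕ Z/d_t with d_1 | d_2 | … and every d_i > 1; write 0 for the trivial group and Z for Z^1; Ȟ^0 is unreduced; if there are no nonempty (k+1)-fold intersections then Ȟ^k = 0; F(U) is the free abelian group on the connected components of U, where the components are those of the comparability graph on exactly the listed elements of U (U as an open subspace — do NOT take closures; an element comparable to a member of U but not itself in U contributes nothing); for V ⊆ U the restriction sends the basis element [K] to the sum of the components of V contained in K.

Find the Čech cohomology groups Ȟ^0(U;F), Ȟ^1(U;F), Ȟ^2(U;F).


Ȟ^0 = Z^3, Ȟ^1 = Z, Ȟ^2 = 0

intersection data:
  V1={{c},{d},{c,e},{c,g},{c,e,g}} V2={{a},{b},{c},{f},{g},{a,f},{a,g},{c,e},{c,g},{e,f},{e,g},{f,g},{a,f,g},{c,e,g}} V3={{e},{c,e},{e,f},{e,g},{c,e,g}}
  V12={{c},{c,e},{c,g},{c,e,g}} V13={{c,e},{c,e,g}} V23={{c,e},{e,f},{e,g},{c,e,g}}
  V123={{c,e},{c,e,g}}
components per intersection:
  V1: {{c},{c,e},{c,g},{c,e,g}} {{d}}
  V2: {{a},{c},{f},{g},{a,f},{a,g},{c,e},{c,g},{e,f},{e,g},{f,g},{a,f,g},{c,e,g}} {{b}}
  V3: {{e},{c,e},{e,f},{e,g},{c,e,g}}
  V12: {{c},{c,e},{c,g},{c,e,g}}
  V13: {{c,e},{c,e,g}}
  V23: {{c,e},{e,g},{c,e,g}} {{e,f}}
  V123: {{c,e},{c,e,g}}
C dims 5,4,1; δ0: rk 2, SNF 1^2; δ1: rk 1, SNF 1^1
Ȟ^0 = (5 − 2) − 0 = 3, so Ȟ^0 ≅ Z^3
Ȟ^1 = (4 − 1) − 2 = 1, so Ȟ^1 ≅ Z
Ȟ^2 = (1 − 0) − 1 = 0, so Ȟ^2 ≅ 0


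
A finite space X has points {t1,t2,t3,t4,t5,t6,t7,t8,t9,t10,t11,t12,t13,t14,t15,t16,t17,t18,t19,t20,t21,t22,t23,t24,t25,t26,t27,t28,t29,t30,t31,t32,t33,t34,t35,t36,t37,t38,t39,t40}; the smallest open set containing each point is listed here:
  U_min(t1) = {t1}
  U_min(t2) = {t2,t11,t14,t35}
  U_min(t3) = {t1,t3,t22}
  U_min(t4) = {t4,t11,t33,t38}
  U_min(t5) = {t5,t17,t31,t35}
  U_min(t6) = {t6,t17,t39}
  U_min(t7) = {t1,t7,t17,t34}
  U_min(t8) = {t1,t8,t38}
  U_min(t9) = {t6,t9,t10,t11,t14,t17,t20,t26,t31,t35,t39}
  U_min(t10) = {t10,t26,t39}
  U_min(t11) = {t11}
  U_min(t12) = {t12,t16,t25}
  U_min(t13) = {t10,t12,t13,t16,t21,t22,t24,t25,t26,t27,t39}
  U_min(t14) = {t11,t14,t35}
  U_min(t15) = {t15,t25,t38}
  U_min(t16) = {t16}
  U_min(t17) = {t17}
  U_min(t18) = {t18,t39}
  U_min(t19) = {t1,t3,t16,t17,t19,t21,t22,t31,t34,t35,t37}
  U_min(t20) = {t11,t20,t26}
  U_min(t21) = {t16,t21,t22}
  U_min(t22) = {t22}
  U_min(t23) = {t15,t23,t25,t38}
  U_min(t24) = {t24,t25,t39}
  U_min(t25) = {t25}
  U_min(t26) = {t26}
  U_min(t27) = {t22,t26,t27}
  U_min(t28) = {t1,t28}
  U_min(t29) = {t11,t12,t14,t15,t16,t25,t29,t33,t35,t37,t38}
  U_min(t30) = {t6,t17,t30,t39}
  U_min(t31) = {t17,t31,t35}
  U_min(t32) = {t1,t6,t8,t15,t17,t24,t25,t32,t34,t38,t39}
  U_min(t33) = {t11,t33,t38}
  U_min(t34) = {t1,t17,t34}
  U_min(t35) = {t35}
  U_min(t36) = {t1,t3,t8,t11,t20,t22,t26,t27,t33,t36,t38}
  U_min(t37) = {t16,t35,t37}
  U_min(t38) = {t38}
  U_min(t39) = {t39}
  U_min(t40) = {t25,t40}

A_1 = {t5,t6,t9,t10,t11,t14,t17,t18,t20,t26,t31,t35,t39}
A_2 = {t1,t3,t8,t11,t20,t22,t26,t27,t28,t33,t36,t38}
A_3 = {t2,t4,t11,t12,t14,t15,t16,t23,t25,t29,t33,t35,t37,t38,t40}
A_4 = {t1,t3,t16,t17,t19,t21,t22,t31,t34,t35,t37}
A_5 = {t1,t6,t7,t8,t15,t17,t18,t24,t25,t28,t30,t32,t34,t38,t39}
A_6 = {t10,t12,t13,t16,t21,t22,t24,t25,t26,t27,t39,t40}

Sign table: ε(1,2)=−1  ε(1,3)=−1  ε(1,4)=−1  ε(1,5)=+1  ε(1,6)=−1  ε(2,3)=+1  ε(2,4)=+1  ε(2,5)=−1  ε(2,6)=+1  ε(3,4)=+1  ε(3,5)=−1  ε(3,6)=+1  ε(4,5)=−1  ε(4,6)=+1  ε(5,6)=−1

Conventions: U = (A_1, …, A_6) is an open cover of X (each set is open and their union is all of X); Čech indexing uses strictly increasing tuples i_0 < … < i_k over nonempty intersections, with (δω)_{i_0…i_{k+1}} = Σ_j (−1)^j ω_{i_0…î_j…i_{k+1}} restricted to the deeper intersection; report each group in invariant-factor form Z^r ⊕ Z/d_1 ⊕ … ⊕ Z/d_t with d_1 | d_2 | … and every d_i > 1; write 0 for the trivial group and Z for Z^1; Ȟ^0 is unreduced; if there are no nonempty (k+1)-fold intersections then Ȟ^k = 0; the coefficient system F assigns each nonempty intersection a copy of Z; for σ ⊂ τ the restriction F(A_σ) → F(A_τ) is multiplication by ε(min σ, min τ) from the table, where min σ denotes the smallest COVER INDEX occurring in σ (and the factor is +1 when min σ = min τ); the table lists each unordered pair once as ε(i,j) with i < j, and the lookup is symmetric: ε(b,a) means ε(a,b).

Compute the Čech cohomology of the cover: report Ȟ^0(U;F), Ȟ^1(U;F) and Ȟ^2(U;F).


nerve simplices:
  A12={t11,t20,t26} A13={t11,t14,t35} A14={t17,t31,t35} A15={t6,t17,t18,t39} A16={t10,t26,t39} A23={t11,t33,t38} A24={t1,t3,t22} A25={t1,t8,t28,t38} A26={t22,t26,t27} A34={t16,t35,t37} A35={t15,t25,t38} A36={t12,t16,t25,t40} A45={t1,t17,t34} A46={t16,t21,t22} A56={t24,t25,t39}
  A123={t11} A126={t26} A134={t35} A145={t17} A156={t39} A235={t38} A245={t1} A246={t22} A346={t16} A356={t25}
C dims 6,15,10; δ0: rk 5, SNF 1^5; δ1: rk 10, SNF 1^9·2
degree 0: 6−5−0 = 1 → Ȟ^0 ≅ Z
degree 1: 15−10−5 = 0 → Ȟ^1 ≅ 0
degree 2: 10−0−10 = 0 plus torsion [2] → Ȟ^2 ≅ Z/2

Ȟ^0 ≅ Z; Ȟ^1 ≅ 0; Ȟ^2 ≅ Z/2


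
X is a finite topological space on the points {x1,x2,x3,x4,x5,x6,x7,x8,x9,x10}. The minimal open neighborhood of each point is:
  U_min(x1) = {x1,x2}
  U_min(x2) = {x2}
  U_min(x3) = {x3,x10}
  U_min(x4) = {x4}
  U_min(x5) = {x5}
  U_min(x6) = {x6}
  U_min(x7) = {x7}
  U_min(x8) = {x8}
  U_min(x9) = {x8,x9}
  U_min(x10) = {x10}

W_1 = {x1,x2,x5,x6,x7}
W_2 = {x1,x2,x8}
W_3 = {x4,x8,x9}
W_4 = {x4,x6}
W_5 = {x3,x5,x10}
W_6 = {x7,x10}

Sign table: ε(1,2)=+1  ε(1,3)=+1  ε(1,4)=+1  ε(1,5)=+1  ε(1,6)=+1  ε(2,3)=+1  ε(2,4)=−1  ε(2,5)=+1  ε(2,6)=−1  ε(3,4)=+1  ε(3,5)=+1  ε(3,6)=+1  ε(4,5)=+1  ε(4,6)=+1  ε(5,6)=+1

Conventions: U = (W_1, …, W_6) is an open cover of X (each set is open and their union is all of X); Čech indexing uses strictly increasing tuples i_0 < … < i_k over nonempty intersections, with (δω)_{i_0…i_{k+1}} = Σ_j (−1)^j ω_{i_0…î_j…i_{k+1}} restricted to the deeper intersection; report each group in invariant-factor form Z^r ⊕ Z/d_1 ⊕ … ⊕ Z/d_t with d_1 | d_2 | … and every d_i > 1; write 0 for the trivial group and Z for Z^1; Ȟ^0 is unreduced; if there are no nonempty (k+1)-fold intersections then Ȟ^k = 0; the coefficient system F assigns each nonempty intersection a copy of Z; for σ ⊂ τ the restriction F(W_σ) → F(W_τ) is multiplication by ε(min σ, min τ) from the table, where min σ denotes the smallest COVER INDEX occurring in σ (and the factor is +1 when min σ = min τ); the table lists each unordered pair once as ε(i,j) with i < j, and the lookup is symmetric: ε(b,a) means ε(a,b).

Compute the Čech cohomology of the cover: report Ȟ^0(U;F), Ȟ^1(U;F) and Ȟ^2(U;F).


Ȟ^0 ≅ Z,  Ȟ^1 ≅ Z^2,  Ȟ^2 ≅ 0

nonempty intersections:
  W12={x1,x2} W14={x6} W15={x5} W16={x7} W23={x8} W34={x4} W56={x10}
C dims 6,7; δ0: rk 5, SNF 1^5
Ȟ^0: (6−5)−0=1 ⇒ Z
Ȟ^1: (7−0)−5=2 ⇒ Z^2
Ȟ^2: (0−0)−0=0 ⇒ 0


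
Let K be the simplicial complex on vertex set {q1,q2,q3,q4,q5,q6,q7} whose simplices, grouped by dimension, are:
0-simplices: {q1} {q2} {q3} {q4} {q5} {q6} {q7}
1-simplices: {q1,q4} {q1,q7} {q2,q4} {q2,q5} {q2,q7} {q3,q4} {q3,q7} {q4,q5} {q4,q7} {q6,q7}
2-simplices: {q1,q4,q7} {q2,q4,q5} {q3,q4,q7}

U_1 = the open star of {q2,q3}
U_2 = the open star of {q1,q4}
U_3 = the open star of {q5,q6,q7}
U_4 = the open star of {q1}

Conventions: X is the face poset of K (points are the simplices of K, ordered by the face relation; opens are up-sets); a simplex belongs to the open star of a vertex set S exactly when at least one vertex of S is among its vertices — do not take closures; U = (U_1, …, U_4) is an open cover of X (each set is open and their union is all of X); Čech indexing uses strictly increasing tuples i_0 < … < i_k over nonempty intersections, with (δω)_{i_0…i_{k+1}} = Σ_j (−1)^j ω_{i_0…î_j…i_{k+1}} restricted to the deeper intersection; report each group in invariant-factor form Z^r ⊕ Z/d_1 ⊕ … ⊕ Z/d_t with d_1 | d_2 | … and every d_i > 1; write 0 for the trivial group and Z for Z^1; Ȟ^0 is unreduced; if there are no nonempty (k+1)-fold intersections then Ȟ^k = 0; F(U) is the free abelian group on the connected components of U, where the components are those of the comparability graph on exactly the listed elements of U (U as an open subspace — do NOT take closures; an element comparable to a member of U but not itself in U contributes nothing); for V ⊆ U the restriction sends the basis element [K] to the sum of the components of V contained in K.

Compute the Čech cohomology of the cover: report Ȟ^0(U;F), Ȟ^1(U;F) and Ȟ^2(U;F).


cover nerve:
  U1={{q2},{q3},{q2,q4},{q2,q5},{q2,q7},{q3,q4},{q3,q7},{q2,q4,q5},{q3,q4,q7}} U2={{q1},{q4},{q1,q4},{q1,q7},{q2,q4},{q3,q4},{q4,q5},{q4,q7},{q1,q4,q7},{q2,q4,q5},{q3,q4,q7}} U3={{q5},{q6},{q7},{q1,q7},{q2,q5},{q2,q7},{q3,q7},{q4,q5},{q4,q7},{q6,q7},{q1,q4,q7},{q2,q4,q5},{q3,q4,q7}} U4={{q1},{q1,q4},{q1,q7},{q1,q4,q7}}
  U12={{q2,q4},{q3,q4},{q2,q4,q5},{q3,q4,q7}} U13={{q2,q5},{q2,q7},{q3,q7},{q2,q4,q5},{q3,q4,q7}} U23={{q1,q7},{q4,q5},{q4,q7},{q1,q4,q7},{q2,q4,q5},{q3,q4,q7}} U24={{q1},{q1,q4},{q1,q7},{q1,q4,q7}} U34={{q1,q7},{q1,q4,q7}}
  U123={{q2,q4,q5},{q3,q4,q7}} U234={{q1,q7},{q1,q4,q7}}
components per intersection:
  U1: {{q2},{q2,q4},{q2,q5},{q2,q7},{q2,q4,q5}} {{q3},{q3,q4},{q3,q7},{q3,q4,q7}}
  U2: {{q1},{q4},{q1,q4},{q1,q7},{q2,q4},{q3,q4},{q4,q5},{q4,q7},{q1,q4,q7},{q2,q4,q5},{q3,q4,q7}}
  U3: {{q5},{q2,q5},{q4,q5},{q2,q4,q5}} {{q6},{q7},{q1,q7},{q2,q7},{q3,q7},{q4,q7},{q6,q7},{q1,q4,q7},{q3,q4,q7}}
  U4: {{q1},{q1,q4},{q1,q7},{q1,q4,q7}}
  U12: {{q2,q4},{q2,q4,q5}} {{q3,q4},{q3,q4,q7}}
  U13: {{q2,q5},{q2,q4,q5}} {{q2,q7}} {{q3,q7},{q3,q4,q7}}
  U23: {{q1,q7},{q4,q7},{q1,q4,q7},{q3,q4,q7}} {{q4,q5},{q2,q4,q5}}
  U24: {{q1},{q1,q4},{q1,q7},{q1,q4,q7}}
  U34: {{q1,q7},{q1,q4,q7}}
  U123: {{q2,q4,q5}} {{q3,q4,q7}}
  U234: {{q1,q7},{q1,q4,q7}}
C dims 6,9,3; δ0: rk 5, SNF 1^5; δ1: rk 3, SNF 1^3
Ȟ^0: (6−5)−0=1 ⇒ Z
Ȟ^1: (9−3)−5=1 ⇒ Z
Ȟ^2: (3−0)−3=0 ⇒ 0

Ȟ^0 ≅ Z, Ȟ^1 ≅ Z and Ȟ^2 ≅ 0


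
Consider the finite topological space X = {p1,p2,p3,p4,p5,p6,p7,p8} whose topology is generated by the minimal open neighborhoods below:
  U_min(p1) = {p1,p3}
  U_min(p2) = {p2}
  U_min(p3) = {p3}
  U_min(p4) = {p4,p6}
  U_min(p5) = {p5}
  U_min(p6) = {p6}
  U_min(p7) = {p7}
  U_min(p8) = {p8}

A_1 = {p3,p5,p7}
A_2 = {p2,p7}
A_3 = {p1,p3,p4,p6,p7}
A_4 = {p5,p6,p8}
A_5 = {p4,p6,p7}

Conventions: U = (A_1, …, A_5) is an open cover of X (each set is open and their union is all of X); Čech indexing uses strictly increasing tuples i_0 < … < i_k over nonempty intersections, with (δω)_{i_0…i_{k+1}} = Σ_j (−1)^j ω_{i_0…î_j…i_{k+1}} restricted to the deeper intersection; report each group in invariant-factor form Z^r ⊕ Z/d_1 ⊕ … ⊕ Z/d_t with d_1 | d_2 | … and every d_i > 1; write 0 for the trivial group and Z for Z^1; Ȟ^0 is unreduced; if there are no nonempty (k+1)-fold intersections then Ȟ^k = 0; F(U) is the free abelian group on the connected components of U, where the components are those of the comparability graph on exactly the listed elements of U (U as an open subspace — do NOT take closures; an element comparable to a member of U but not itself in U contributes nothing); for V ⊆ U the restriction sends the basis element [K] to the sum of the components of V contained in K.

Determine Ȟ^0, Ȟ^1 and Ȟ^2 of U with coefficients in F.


nerve of the cover:
  A12={p7} A13={p3,p7} A14={p5} A15={p7} A23={p7} A25={p7} A34={p6} A35={p4,p6,p7} A45={p6}
  A123={p7} A125={p7} A135={p7} A235={p7} A345={p6}
  A1235={p7}
components per intersection:
  A1: {p3} {p5} {p7}
  A2: {p2} {p7}
  A3: {p1,p3} {p4,p6} {p7}
  A4: {p5} {p6} {p8}
  A5: {p4,p6} {p7}
  A12: {p7}
  A13: {p3} {p7}
  A14: {p5}
  A15: {p7}
  A23: {p7}
  A25: {p7}
  A34: {p6}
  A35: {p4,p6} {p7}
  A45: {p6}
  A123: {p7}
  A125: {p7}
  A135: {p7}
  A235: {p7}
  A345: {p6}
  A1235: {p7}
C dims 13,11,5,1; δ0: rk 7, SNF 1^7; δ1: rk 4, SNF 1^4; δ2: rk 1, SNF 1^1
Ȟ^0 = (13 − 7) − 0 = 6, so Ȟ^0 ≅ Z^6
Ȟ^1 = (11 − 4) − 7 = 0, so Ȟ^1 ≅ 0
Ȟ^2 = (5 − 1) − 4 = 0, so Ȟ^2 ≅ 0

Ȟ^0 = Z^6; Ȟ^1 = 0; Ȟ^2 = 0


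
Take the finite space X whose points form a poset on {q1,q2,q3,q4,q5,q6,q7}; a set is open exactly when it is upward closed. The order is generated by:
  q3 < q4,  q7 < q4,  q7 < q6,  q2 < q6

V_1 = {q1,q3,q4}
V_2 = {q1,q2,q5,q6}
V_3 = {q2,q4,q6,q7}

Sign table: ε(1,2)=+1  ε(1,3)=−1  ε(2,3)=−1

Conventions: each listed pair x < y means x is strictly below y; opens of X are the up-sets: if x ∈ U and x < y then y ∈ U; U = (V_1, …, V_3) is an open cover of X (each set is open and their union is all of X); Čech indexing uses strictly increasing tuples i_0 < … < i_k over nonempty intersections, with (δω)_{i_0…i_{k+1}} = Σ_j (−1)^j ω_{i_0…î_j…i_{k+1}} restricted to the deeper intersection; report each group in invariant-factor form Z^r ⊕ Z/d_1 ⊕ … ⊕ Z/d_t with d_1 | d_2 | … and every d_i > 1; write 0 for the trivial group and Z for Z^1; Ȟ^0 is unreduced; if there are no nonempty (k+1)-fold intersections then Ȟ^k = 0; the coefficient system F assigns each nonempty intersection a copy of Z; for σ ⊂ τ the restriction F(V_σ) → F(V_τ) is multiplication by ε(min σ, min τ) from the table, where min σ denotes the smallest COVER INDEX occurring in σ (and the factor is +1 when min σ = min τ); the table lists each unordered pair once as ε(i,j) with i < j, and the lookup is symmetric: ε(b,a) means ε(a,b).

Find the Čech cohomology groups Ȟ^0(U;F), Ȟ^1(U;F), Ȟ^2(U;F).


nerve simplices:
  V12={q1} V13={q4} V23={q2,q6}
C dims 3,3; δ0: rk 2, SNF 1^2
degree 0: 3−2−0 = 1 → Ȟ^0 ≅ Z
degree 1: 3−0−2 = 1 → Ȟ^1 ≅ Z
degree 2: 0−0−0 = 0 → Ȟ^2 ≅ 0

Ȟ^0 = Z, Ȟ^1 = Z and Ȟ^2 = 0


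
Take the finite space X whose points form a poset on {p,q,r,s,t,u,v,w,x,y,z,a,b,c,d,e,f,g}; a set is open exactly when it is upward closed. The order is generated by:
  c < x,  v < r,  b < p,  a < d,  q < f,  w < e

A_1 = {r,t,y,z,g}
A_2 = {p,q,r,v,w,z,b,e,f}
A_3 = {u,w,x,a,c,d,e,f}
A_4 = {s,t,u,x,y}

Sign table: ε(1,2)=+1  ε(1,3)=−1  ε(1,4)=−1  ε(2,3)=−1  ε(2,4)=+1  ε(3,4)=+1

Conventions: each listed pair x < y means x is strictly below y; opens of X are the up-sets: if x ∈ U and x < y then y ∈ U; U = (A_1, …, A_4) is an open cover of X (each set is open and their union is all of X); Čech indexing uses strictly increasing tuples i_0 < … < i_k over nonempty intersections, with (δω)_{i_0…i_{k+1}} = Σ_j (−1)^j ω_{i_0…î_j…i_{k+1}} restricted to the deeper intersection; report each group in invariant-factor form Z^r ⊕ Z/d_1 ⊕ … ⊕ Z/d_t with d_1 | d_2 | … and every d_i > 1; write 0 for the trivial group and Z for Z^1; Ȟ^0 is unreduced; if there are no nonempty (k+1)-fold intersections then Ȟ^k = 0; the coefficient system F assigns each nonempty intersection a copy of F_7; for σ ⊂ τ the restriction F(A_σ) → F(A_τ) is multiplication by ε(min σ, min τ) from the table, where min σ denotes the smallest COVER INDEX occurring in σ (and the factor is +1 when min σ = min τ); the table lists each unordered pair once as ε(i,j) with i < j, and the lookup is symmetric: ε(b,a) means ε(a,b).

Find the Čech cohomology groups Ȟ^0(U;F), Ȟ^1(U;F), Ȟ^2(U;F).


cover nerve:
  A12={r,z} A14={t,y} A23={w,e,f} A34={u,x}
C dims 4,4; δ0: rk_F7 3
Ȟ^0: (4−3)−0=1 ⇒ Z/7
Ȟ^1: (4−0)−3=1 ⇒ Z/7
Ȟ^2: (0−0)−0=0 ⇒ 0

Ȟ^0(U;F) ≅ Z/7; Ȟ^1(U;F) ≅ Z/7; Ȟ^2(U;F) ≅ 0
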